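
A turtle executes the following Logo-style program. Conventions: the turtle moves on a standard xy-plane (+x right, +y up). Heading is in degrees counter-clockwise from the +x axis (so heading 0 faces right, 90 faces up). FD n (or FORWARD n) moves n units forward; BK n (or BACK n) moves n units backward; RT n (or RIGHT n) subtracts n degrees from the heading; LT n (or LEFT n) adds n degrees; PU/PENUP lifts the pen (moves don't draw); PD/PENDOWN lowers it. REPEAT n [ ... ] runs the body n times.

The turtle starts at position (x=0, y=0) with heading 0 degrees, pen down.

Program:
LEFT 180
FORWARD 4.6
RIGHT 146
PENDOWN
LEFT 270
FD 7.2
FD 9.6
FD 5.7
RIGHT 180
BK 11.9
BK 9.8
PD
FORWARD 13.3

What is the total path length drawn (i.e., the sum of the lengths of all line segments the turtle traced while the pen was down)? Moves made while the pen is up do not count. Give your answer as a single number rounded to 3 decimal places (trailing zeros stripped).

Answer: 62.1

Derivation:
Executing turtle program step by step:
Start: pos=(0,0), heading=0, pen down
LT 180: heading 0 -> 180
FD 4.6: (0,0) -> (-4.6,0) [heading=180, draw]
RT 146: heading 180 -> 34
PD: pen down
LT 270: heading 34 -> 304
FD 7.2: (-4.6,0) -> (-0.574,-5.969) [heading=304, draw]
FD 9.6: (-0.574,-5.969) -> (4.794,-13.928) [heading=304, draw]
FD 5.7: (4.794,-13.928) -> (7.982,-18.653) [heading=304, draw]
RT 180: heading 304 -> 124
BK 11.9: (7.982,-18.653) -> (14.636,-28.519) [heading=124, draw]
BK 9.8: (14.636,-28.519) -> (20.116,-36.643) [heading=124, draw]
PD: pen down
FD 13.3: (20.116,-36.643) -> (12.679,-25.617) [heading=124, draw]
Final: pos=(12.679,-25.617), heading=124, 7 segment(s) drawn

Segment lengths:
  seg 1: (0,0) -> (-4.6,0), length = 4.6
  seg 2: (-4.6,0) -> (-0.574,-5.969), length = 7.2
  seg 3: (-0.574,-5.969) -> (4.794,-13.928), length = 9.6
  seg 4: (4.794,-13.928) -> (7.982,-18.653), length = 5.7
  seg 5: (7.982,-18.653) -> (14.636,-28.519), length = 11.9
  seg 6: (14.636,-28.519) -> (20.116,-36.643), length = 9.8
  seg 7: (20.116,-36.643) -> (12.679,-25.617), length = 13.3
Total = 62.1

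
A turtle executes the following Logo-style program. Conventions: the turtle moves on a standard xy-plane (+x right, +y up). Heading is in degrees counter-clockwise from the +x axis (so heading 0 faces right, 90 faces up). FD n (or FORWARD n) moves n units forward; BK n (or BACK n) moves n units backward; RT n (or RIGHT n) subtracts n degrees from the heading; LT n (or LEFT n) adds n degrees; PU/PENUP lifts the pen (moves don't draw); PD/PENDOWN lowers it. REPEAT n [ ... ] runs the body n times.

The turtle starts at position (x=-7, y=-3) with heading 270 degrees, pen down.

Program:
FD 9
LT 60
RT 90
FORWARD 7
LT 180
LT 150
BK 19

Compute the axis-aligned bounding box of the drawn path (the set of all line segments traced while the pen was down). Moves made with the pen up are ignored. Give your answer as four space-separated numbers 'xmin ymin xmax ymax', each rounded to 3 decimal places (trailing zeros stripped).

Answer: -10.5 -18.062 5.954 -3

Derivation:
Executing turtle program step by step:
Start: pos=(-7,-3), heading=270, pen down
FD 9: (-7,-3) -> (-7,-12) [heading=270, draw]
LT 60: heading 270 -> 330
RT 90: heading 330 -> 240
FD 7: (-7,-12) -> (-10.5,-18.062) [heading=240, draw]
LT 180: heading 240 -> 60
LT 150: heading 60 -> 210
BK 19: (-10.5,-18.062) -> (5.954,-8.562) [heading=210, draw]
Final: pos=(5.954,-8.562), heading=210, 3 segment(s) drawn

Segment endpoints: x in {-10.5, -7, -7, 5.954}, y in {-18.062, -12, -8.562, -3}
xmin=-10.5, ymin=-18.062, xmax=5.954, ymax=-3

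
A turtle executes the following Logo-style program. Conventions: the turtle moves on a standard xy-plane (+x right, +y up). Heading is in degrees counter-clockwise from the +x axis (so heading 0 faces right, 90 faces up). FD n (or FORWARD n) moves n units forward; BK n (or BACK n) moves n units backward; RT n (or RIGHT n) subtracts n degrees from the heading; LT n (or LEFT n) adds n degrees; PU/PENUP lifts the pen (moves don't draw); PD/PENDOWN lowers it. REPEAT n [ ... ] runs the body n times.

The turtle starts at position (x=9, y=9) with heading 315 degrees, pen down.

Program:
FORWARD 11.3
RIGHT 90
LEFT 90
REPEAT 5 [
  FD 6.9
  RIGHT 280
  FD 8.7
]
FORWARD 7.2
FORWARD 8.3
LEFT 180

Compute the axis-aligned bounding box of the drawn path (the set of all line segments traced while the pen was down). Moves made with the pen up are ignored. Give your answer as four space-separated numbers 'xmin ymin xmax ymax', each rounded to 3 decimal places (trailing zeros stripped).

Answer: 9 -3.869 38.454 19.217

Derivation:
Executing turtle program step by step:
Start: pos=(9,9), heading=315, pen down
FD 11.3: (9,9) -> (16.99,1.01) [heading=315, draw]
RT 90: heading 315 -> 225
LT 90: heading 225 -> 315
REPEAT 5 [
  -- iteration 1/5 --
  FD 6.9: (16.99,1.01) -> (21.869,-3.869) [heading=315, draw]
  RT 280: heading 315 -> 35
  FD 8.7: (21.869,-3.869) -> (28.996,1.121) [heading=35, draw]
  -- iteration 2/5 --
  FD 6.9: (28.996,1.121) -> (34.648,5.078) [heading=35, draw]
  RT 280: heading 35 -> 115
  FD 8.7: (34.648,5.078) -> (30.971,12.963) [heading=115, draw]
  -- iteration 3/5 --
  FD 6.9: (30.971,12.963) -> (28.055,19.217) [heading=115, draw]
  RT 280: heading 115 -> 195
  FD 8.7: (28.055,19.217) -> (19.652,16.965) [heading=195, draw]
  -- iteration 4/5 --
  FD 6.9: (19.652,16.965) -> (12.987,15.179) [heading=195, draw]
  RT 280: heading 195 -> 275
  FD 8.7: (12.987,15.179) -> (13.745,6.512) [heading=275, draw]
  -- iteration 5/5 --
  FD 6.9: (13.745,6.512) -> (14.346,-0.361) [heading=275, draw]
  RT 280: heading 275 -> 355
  FD 8.7: (14.346,-0.361) -> (23.013,-1.12) [heading=355, draw]
]
FD 7.2: (23.013,-1.12) -> (30.186,-1.747) [heading=355, draw]
FD 8.3: (30.186,-1.747) -> (38.454,-2.471) [heading=355, draw]
LT 180: heading 355 -> 175
Final: pos=(38.454,-2.471), heading=175, 13 segment(s) drawn

Segment endpoints: x in {9, 12.987, 13.745, 14.346, 16.99, 19.652, 21.869, 23.013, 28.055, 28.996, 30.186, 30.971, 34.648, 38.454}, y in {-3.869, -2.471, -1.747, -1.12, -0.361, 1.01, 1.121, 5.078, 6.512, 9, 12.963, 15.179, 16.965, 19.217}
xmin=9, ymin=-3.869, xmax=38.454, ymax=19.217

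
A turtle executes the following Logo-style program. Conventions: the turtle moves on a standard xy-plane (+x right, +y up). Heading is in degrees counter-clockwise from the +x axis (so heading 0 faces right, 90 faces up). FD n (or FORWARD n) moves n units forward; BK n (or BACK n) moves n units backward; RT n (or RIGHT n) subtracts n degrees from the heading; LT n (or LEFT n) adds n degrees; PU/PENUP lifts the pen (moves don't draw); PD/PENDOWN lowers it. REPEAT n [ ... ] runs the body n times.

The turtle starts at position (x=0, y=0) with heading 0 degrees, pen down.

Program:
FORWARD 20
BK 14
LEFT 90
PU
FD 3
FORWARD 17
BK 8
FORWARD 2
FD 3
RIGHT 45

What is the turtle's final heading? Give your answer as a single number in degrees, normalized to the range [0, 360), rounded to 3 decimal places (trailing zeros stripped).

Executing turtle program step by step:
Start: pos=(0,0), heading=0, pen down
FD 20: (0,0) -> (20,0) [heading=0, draw]
BK 14: (20,0) -> (6,0) [heading=0, draw]
LT 90: heading 0 -> 90
PU: pen up
FD 3: (6,0) -> (6,3) [heading=90, move]
FD 17: (6,3) -> (6,20) [heading=90, move]
BK 8: (6,20) -> (6,12) [heading=90, move]
FD 2: (6,12) -> (6,14) [heading=90, move]
FD 3: (6,14) -> (6,17) [heading=90, move]
RT 45: heading 90 -> 45
Final: pos=(6,17), heading=45, 2 segment(s) drawn

Answer: 45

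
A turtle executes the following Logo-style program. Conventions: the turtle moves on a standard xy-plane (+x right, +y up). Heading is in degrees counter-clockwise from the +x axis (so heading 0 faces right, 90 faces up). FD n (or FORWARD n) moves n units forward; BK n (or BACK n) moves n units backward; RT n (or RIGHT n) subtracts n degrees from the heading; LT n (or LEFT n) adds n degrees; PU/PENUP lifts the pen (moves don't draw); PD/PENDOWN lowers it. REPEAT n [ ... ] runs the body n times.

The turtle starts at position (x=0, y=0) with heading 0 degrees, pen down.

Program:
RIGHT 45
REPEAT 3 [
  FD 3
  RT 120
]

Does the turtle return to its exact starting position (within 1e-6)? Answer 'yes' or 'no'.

Executing turtle program step by step:
Start: pos=(0,0), heading=0, pen down
RT 45: heading 0 -> 315
REPEAT 3 [
  -- iteration 1/3 --
  FD 3: (0,0) -> (2.121,-2.121) [heading=315, draw]
  RT 120: heading 315 -> 195
  -- iteration 2/3 --
  FD 3: (2.121,-2.121) -> (-0.776,-2.898) [heading=195, draw]
  RT 120: heading 195 -> 75
  -- iteration 3/3 --
  FD 3: (-0.776,-2.898) -> (0,0) [heading=75, draw]
  RT 120: heading 75 -> 315
]
Final: pos=(0,0), heading=315, 3 segment(s) drawn

Start position: (0, 0)
Final position: (0, 0)
Distance = 0; < 1e-6 -> CLOSED

Answer: yes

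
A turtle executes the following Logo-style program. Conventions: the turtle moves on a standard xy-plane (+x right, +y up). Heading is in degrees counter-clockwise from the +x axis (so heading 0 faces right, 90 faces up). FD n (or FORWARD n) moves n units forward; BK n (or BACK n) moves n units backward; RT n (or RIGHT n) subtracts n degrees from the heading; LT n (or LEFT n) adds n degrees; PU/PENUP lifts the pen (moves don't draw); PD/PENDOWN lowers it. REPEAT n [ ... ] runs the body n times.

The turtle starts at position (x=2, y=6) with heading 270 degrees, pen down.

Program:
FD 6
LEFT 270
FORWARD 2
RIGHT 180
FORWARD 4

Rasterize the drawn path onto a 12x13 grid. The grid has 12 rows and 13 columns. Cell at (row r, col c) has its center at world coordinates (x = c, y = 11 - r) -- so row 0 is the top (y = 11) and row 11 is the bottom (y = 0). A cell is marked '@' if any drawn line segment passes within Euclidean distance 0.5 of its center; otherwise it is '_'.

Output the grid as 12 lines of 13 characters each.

Segment 0: (2,6) -> (2,0)
Segment 1: (2,0) -> (-0,0)
Segment 2: (-0,0) -> (4,-0)

Answer: _____________
_____________
_____________
_____________
_____________
__@__________
__@__________
__@__________
__@__________
__@__________
__@__________
@@@@@________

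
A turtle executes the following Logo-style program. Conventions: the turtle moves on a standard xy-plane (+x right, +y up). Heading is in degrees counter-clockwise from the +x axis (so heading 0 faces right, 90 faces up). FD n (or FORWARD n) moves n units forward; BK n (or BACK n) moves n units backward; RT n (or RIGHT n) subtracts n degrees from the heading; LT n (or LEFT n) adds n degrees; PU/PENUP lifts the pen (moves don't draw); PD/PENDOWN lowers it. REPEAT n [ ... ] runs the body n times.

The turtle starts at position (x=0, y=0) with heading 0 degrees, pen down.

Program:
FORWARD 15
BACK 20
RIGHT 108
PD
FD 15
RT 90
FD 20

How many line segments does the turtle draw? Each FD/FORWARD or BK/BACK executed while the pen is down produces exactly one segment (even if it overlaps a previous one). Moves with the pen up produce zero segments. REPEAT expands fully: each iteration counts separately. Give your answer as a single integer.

Executing turtle program step by step:
Start: pos=(0,0), heading=0, pen down
FD 15: (0,0) -> (15,0) [heading=0, draw]
BK 20: (15,0) -> (-5,0) [heading=0, draw]
RT 108: heading 0 -> 252
PD: pen down
FD 15: (-5,0) -> (-9.635,-14.266) [heading=252, draw]
RT 90: heading 252 -> 162
FD 20: (-9.635,-14.266) -> (-28.656,-8.086) [heading=162, draw]
Final: pos=(-28.656,-8.086), heading=162, 4 segment(s) drawn
Segments drawn: 4

Answer: 4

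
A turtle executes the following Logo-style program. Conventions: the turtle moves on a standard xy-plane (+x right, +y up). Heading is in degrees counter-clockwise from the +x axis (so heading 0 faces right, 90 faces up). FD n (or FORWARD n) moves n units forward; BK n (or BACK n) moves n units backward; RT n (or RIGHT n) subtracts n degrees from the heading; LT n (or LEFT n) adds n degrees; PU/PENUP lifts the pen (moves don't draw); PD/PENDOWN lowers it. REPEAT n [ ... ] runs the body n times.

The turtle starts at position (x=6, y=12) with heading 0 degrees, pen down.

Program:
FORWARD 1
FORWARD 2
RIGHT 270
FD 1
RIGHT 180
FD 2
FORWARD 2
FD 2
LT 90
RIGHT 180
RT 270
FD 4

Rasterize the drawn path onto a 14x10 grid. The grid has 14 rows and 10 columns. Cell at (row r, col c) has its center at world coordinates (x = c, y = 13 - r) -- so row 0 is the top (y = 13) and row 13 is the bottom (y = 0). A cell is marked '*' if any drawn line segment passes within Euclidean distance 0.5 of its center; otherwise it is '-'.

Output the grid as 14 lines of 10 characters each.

Answer: ---------*
------****
---------*
---------*
---------*
---------*
---------*
---------*
---------*
---------*
---------*
----------
----------
----------

Derivation:
Segment 0: (6,12) -> (7,12)
Segment 1: (7,12) -> (9,12)
Segment 2: (9,12) -> (9,13)
Segment 3: (9,13) -> (9,11)
Segment 4: (9,11) -> (9,9)
Segment 5: (9,9) -> (9,7)
Segment 6: (9,7) -> (9,3)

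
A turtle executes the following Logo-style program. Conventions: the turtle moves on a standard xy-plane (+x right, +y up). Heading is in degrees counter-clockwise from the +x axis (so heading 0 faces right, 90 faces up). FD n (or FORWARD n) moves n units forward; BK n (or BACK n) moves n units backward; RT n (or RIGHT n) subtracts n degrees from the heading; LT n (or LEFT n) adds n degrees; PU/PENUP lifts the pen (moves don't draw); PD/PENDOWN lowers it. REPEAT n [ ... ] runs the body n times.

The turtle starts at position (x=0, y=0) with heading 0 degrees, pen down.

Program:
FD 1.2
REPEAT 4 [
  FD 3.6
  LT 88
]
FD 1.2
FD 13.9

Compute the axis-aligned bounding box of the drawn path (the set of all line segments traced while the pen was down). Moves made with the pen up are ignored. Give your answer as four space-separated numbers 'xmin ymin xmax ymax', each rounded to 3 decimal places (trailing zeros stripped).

Answer: 0 -1.833 15.911 3.849

Derivation:
Executing turtle program step by step:
Start: pos=(0,0), heading=0, pen down
FD 1.2: (0,0) -> (1.2,0) [heading=0, draw]
REPEAT 4 [
  -- iteration 1/4 --
  FD 3.6: (1.2,0) -> (4.8,0) [heading=0, draw]
  LT 88: heading 0 -> 88
  -- iteration 2/4 --
  FD 3.6: (4.8,0) -> (4.926,3.598) [heading=88, draw]
  LT 88: heading 88 -> 176
  -- iteration 3/4 --
  FD 3.6: (4.926,3.598) -> (1.334,3.849) [heading=176, draw]
  LT 88: heading 176 -> 264
  -- iteration 4/4 --
  FD 3.6: (1.334,3.849) -> (0.958,0.269) [heading=264, draw]
  LT 88: heading 264 -> 352
]
FD 1.2: (0.958,0.269) -> (2.146,0.102) [heading=352, draw]
FD 13.9: (2.146,0.102) -> (15.911,-1.833) [heading=352, draw]
Final: pos=(15.911,-1.833), heading=352, 7 segment(s) drawn

Segment endpoints: x in {0, 0.958, 1.2, 1.334, 2.146, 4.8, 4.926, 15.911}, y in {-1.833, 0, 0.102, 0.269, 3.598, 3.849}
xmin=0, ymin=-1.833, xmax=15.911, ymax=3.849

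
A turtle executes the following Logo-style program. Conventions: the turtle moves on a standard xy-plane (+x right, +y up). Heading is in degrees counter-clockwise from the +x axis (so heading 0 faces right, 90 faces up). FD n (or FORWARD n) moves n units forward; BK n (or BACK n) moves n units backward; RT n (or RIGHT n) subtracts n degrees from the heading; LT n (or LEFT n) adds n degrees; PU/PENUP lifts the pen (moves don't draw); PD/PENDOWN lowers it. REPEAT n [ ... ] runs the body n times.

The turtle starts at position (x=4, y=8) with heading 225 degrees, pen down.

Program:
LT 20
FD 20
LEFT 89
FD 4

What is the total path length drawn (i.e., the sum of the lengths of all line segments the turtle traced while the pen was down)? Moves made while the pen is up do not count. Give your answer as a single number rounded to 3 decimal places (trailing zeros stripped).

Answer: 24

Derivation:
Executing turtle program step by step:
Start: pos=(4,8), heading=225, pen down
LT 20: heading 225 -> 245
FD 20: (4,8) -> (-4.452,-10.126) [heading=245, draw]
LT 89: heading 245 -> 334
FD 4: (-4.452,-10.126) -> (-0.857,-11.88) [heading=334, draw]
Final: pos=(-0.857,-11.88), heading=334, 2 segment(s) drawn

Segment lengths:
  seg 1: (4,8) -> (-4.452,-10.126), length = 20
  seg 2: (-4.452,-10.126) -> (-0.857,-11.88), length = 4
Total = 24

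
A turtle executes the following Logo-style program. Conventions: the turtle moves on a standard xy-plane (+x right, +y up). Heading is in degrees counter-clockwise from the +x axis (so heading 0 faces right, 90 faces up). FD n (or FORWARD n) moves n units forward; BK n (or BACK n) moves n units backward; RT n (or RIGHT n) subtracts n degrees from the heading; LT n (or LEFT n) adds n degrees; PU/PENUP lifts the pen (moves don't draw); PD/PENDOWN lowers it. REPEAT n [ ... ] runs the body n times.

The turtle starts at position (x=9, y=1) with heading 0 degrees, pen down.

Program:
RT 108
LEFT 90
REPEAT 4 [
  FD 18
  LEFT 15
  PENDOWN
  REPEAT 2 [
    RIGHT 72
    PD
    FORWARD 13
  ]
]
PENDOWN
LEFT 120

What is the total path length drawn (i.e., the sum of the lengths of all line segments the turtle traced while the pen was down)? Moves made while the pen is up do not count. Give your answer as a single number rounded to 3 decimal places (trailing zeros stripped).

Answer: 176

Derivation:
Executing turtle program step by step:
Start: pos=(9,1), heading=0, pen down
RT 108: heading 0 -> 252
LT 90: heading 252 -> 342
REPEAT 4 [
  -- iteration 1/4 --
  FD 18: (9,1) -> (26.119,-4.562) [heading=342, draw]
  LT 15: heading 342 -> 357
  PD: pen down
  REPEAT 2 [
    -- iteration 1/2 --
    RT 72: heading 357 -> 285
    PD: pen down
    FD 13: (26.119,-4.562) -> (29.484,-17.119) [heading=285, draw]
    -- iteration 2/2 --
    RT 72: heading 285 -> 213
    PD: pen down
    FD 13: (29.484,-17.119) -> (18.581,-24.2) [heading=213, draw]
  ]
  -- iteration 2/4 --
  FD 18: (18.581,-24.2) -> (3.485,-34.003) [heading=213, draw]
  LT 15: heading 213 -> 228
  PD: pen down
  REPEAT 2 [
    -- iteration 1/2 --
    RT 72: heading 228 -> 156
    PD: pen down
    FD 13: (3.485,-34.003) -> (-8.391,-28.716) [heading=156, draw]
    -- iteration 2/2 --
    RT 72: heading 156 -> 84
    PD: pen down
    FD 13: (-8.391,-28.716) -> (-7.032,-15.787) [heading=84, draw]
  ]
  -- iteration 3/4 --
  FD 18: (-7.032,-15.787) -> (-5.151,2.115) [heading=84, draw]
  LT 15: heading 84 -> 99
  PD: pen down
  REPEAT 2 [
    -- iteration 1/2 --
    RT 72: heading 99 -> 27
    PD: pen down
    FD 13: (-5.151,2.115) -> (6.432,8.016) [heading=27, draw]
    -- iteration 2/2 --
    RT 72: heading 27 -> 315
    PD: pen down
    FD 13: (6.432,8.016) -> (15.625,-1.176) [heading=315, draw]
  ]
  -- iteration 4/4 --
  FD 18: (15.625,-1.176) -> (28.353,-13.904) [heading=315, draw]
  LT 15: heading 315 -> 330
  PD: pen down
  REPEAT 2 [
    -- iteration 1/2 --
    RT 72: heading 330 -> 258
    PD: pen down
    FD 13: (28.353,-13.904) -> (25.65,-26.62) [heading=258, draw]
    -- iteration 2/2 --
    RT 72: heading 258 -> 186
    PD: pen down
    FD 13: (25.65,-26.62) -> (12.721,-27.979) [heading=186, draw]
  ]
]
PD: pen down
LT 120: heading 186 -> 306
Final: pos=(12.721,-27.979), heading=306, 12 segment(s) drawn

Segment lengths:
  seg 1: (9,1) -> (26.119,-4.562), length = 18
  seg 2: (26.119,-4.562) -> (29.484,-17.119), length = 13
  seg 3: (29.484,-17.119) -> (18.581,-24.2), length = 13
  seg 4: (18.581,-24.2) -> (3.485,-34.003), length = 18
  seg 5: (3.485,-34.003) -> (-8.391,-28.716), length = 13
  seg 6: (-8.391,-28.716) -> (-7.032,-15.787), length = 13
  seg 7: (-7.032,-15.787) -> (-5.151,2.115), length = 18
  seg 8: (-5.151,2.115) -> (6.432,8.016), length = 13
  seg 9: (6.432,8.016) -> (15.625,-1.176), length = 13
  seg 10: (15.625,-1.176) -> (28.353,-13.904), length = 18
  seg 11: (28.353,-13.904) -> (25.65,-26.62), length = 13
  seg 12: (25.65,-26.62) -> (12.721,-27.979), length = 13
Total = 176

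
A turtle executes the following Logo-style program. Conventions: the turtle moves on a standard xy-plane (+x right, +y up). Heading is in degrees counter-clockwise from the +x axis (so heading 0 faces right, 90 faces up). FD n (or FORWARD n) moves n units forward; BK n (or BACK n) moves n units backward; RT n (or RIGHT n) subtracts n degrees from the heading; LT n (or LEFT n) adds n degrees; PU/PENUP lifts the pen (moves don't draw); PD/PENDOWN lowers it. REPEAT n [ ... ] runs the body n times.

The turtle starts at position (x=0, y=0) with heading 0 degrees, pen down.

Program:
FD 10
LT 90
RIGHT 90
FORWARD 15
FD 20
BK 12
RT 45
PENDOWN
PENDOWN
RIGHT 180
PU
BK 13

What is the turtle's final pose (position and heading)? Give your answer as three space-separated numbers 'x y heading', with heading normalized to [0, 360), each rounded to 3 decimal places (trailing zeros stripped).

Executing turtle program step by step:
Start: pos=(0,0), heading=0, pen down
FD 10: (0,0) -> (10,0) [heading=0, draw]
LT 90: heading 0 -> 90
RT 90: heading 90 -> 0
FD 15: (10,0) -> (25,0) [heading=0, draw]
FD 20: (25,0) -> (45,0) [heading=0, draw]
BK 12: (45,0) -> (33,0) [heading=0, draw]
RT 45: heading 0 -> 315
PD: pen down
PD: pen down
RT 180: heading 315 -> 135
PU: pen up
BK 13: (33,0) -> (42.192,-9.192) [heading=135, move]
Final: pos=(42.192,-9.192), heading=135, 4 segment(s) drawn

Answer: 42.192 -9.192 135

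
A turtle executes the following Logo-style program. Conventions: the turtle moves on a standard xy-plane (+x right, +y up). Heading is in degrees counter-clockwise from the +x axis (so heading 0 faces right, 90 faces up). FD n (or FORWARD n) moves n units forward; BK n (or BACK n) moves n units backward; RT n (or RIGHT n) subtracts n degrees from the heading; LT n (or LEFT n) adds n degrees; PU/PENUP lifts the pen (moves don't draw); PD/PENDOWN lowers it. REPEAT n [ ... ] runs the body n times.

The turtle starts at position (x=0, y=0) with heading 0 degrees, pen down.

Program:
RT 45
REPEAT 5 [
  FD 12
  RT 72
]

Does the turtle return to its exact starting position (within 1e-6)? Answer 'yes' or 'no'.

Answer: yes

Derivation:
Executing turtle program step by step:
Start: pos=(0,0), heading=0, pen down
RT 45: heading 0 -> 315
REPEAT 5 [
  -- iteration 1/5 --
  FD 12: (0,0) -> (8.485,-8.485) [heading=315, draw]
  RT 72: heading 315 -> 243
  -- iteration 2/5 --
  FD 12: (8.485,-8.485) -> (3.037,-19.177) [heading=243, draw]
  RT 72: heading 243 -> 171
  -- iteration 3/5 --
  FD 12: (3.037,-19.177) -> (-8.815,-17.3) [heading=171, draw]
  RT 72: heading 171 -> 99
  -- iteration 4/5 --
  FD 12: (-8.815,-17.3) -> (-10.692,-5.448) [heading=99, draw]
  RT 72: heading 99 -> 27
  -- iteration 5/5 --
  FD 12: (-10.692,-5.448) -> (0,0) [heading=27, draw]
  RT 72: heading 27 -> 315
]
Final: pos=(0,0), heading=315, 5 segment(s) drawn

Start position: (0, 0)
Final position: (0, 0)
Distance = 0; < 1e-6 -> CLOSED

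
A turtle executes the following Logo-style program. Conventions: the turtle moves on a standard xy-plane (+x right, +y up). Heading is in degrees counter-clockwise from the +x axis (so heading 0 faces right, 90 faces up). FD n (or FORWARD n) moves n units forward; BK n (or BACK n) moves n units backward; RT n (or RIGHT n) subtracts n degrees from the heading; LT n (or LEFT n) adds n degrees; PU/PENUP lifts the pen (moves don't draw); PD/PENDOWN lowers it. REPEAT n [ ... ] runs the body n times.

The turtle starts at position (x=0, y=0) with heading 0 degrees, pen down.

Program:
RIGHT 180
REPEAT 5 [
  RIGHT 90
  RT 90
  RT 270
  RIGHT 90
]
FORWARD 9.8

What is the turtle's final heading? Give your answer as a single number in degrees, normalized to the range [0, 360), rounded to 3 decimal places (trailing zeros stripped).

Answer: 0

Derivation:
Executing turtle program step by step:
Start: pos=(0,0), heading=0, pen down
RT 180: heading 0 -> 180
REPEAT 5 [
  -- iteration 1/5 --
  RT 90: heading 180 -> 90
  RT 90: heading 90 -> 0
  RT 270: heading 0 -> 90
  RT 90: heading 90 -> 0
  -- iteration 2/5 --
  RT 90: heading 0 -> 270
  RT 90: heading 270 -> 180
  RT 270: heading 180 -> 270
  RT 90: heading 270 -> 180
  -- iteration 3/5 --
  RT 90: heading 180 -> 90
  RT 90: heading 90 -> 0
  RT 270: heading 0 -> 90
  RT 90: heading 90 -> 0
  -- iteration 4/5 --
  RT 90: heading 0 -> 270
  RT 90: heading 270 -> 180
  RT 270: heading 180 -> 270
  RT 90: heading 270 -> 180
  -- iteration 5/5 --
  RT 90: heading 180 -> 90
  RT 90: heading 90 -> 0
  RT 270: heading 0 -> 90
  RT 90: heading 90 -> 0
]
FD 9.8: (0,0) -> (9.8,0) [heading=0, draw]
Final: pos=(9.8,0), heading=0, 1 segment(s) drawn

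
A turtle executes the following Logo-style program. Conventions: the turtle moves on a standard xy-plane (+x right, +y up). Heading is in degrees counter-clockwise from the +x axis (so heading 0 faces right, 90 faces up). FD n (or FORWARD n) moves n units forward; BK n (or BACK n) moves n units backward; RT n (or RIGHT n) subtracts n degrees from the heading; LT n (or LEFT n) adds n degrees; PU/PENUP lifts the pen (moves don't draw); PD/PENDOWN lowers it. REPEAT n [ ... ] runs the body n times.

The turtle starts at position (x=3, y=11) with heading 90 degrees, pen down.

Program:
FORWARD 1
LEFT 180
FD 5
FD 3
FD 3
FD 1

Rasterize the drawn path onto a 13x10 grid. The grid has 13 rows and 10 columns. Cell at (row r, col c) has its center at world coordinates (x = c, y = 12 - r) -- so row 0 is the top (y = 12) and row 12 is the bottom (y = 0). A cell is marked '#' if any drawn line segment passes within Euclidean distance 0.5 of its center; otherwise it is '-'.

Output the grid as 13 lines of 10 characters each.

Segment 0: (3,11) -> (3,12)
Segment 1: (3,12) -> (3,7)
Segment 2: (3,7) -> (3,4)
Segment 3: (3,4) -> (3,1)
Segment 4: (3,1) -> (3,0)

Answer: ---#------
---#------
---#------
---#------
---#------
---#------
---#------
---#------
---#------
---#------
---#------
---#------
---#------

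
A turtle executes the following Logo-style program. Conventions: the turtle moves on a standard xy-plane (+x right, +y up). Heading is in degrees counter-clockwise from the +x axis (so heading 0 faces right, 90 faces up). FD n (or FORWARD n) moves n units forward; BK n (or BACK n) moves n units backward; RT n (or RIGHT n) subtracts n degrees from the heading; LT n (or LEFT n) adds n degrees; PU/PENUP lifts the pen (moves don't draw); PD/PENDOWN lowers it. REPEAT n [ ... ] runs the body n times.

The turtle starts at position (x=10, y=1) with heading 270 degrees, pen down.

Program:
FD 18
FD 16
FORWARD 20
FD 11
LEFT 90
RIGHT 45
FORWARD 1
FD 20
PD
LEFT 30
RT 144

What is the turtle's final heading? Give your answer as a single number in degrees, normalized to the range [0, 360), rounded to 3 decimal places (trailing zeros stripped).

Answer: 201

Derivation:
Executing turtle program step by step:
Start: pos=(10,1), heading=270, pen down
FD 18: (10,1) -> (10,-17) [heading=270, draw]
FD 16: (10,-17) -> (10,-33) [heading=270, draw]
FD 20: (10,-33) -> (10,-53) [heading=270, draw]
FD 11: (10,-53) -> (10,-64) [heading=270, draw]
LT 90: heading 270 -> 0
RT 45: heading 0 -> 315
FD 1: (10,-64) -> (10.707,-64.707) [heading=315, draw]
FD 20: (10.707,-64.707) -> (24.849,-78.849) [heading=315, draw]
PD: pen down
LT 30: heading 315 -> 345
RT 144: heading 345 -> 201
Final: pos=(24.849,-78.849), heading=201, 6 segment(s) drawn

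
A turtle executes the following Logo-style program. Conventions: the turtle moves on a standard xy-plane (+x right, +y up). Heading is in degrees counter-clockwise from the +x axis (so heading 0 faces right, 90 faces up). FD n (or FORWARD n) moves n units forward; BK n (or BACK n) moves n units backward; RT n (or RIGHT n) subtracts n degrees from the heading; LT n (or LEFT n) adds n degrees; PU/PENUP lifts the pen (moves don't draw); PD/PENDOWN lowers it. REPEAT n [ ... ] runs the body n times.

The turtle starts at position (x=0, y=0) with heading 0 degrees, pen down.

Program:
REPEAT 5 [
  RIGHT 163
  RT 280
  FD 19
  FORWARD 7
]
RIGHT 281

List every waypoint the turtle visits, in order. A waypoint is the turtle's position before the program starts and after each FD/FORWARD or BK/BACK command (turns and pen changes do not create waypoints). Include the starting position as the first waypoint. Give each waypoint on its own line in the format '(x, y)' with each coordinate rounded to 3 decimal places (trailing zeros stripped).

Executing turtle program step by step:
Start: pos=(0,0), heading=0, pen down
REPEAT 5 [
  -- iteration 1/5 --
  RT 163: heading 0 -> 197
  RT 280: heading 197 -> 277
  FD 19: (0,0) -> (2.316,-18.858) [heading=277, draw]
  FD 7: (2.316,-18.858) -> (3.169,-25.806) [heading=277, draw]
  -- iteration 2/5 --
  RT 163: heading 277 -> 114
  RT 280: heading 114 -> 194
  FD 19: (3.169,-25.806) -> (-15.267,-30.403) [heading=194, draw]
  FD 7: (-15.267,-30.403) -> (-22.059,-32.096) [heading=194, draw]
  -- iteration 3/5 --
  RT 163: heading 194 -> 31
  RT 280: heading 31 -> 111
  FD 19: (-22.059,-32.096) -> (-28.868,-14.358) [heading=111, draw]
  FD 7: (-28.868,-14.358) -> (-31.377,-7.823) [heading=111, draw]
  -- iteration 4/5 --
  RT 163: heading 111 -> 308
  RT 280: heading 308 -> 28
  FD 19: (-31.377,-7.823) -> (-14.601,1.097) [heading=28, draw]
  FD 7: (-14.601,1.097) -> (-8.42,4.383) [heading=28, draw]
  -- iteration 5/5 --
  RT 163: heading 28 -> 225
  RT 280: heading 225 -> 305
  FD 19: (-8.42,4.383) -> (2.478,-11.181) [heading=305, draw]
  FD 7: (2.478,-11.181) -> (6.493,-16.915) [heading=305, draw]
]
RT 281: heading 305 -> 24
Final: pos=(6.493,-16.915), heading=24, 10 segment(s) drawn
Waypoints (11 total):
(0, 0)
(2.316, -18.858)
(3.169, -25.806)
(-15.267, -30.403)
(-22.059, -32.096)
(-28.868, -14.358)
(-31.377, -7.823)
(-14.601, 1.097)
(-8.42, 4.383)
(2.478, -11.181)
(6.493, -16.915)

Answer: (0, 0)
(2.316, -18.858)
(3.169, -25.806)
(-15.267, -30.403)
(-22.059, -32.096)
(-28.868, -14.358)
(-31.377, -7.823)
(-14.601, 1.097)
(-8.42, 4.383)
(2.478, -11.181)
(6.493, -16.915)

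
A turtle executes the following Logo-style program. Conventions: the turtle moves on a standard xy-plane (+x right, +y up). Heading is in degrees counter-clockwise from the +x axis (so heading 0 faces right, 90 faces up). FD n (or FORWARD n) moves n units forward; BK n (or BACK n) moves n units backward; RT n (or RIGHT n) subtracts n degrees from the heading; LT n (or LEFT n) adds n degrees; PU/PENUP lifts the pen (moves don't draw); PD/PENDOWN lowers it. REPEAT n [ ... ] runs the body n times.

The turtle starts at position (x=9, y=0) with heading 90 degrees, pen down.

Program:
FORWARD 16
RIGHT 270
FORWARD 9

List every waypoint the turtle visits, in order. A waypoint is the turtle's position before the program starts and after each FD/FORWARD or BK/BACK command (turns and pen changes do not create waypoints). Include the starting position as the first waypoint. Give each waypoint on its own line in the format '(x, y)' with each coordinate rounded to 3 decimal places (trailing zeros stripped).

Answer: (9, 0)
(9, 16)
(0, 16)

Derivation:
Executing turtle program step by step:
Start: pos=(9,0), heading=90, pen down
FD 16: (9,0) -> (9,16) [heading=90, draw]
RT 270: heading 90 -> 180
FD 9: (9,16) -> (0,16) [heading=180, draw]
Final: pos=(0,16), heading=180, 2 segment(s) drawn
Waypoints (3 total):
(9, 0)
(9, 16)
(0, 16)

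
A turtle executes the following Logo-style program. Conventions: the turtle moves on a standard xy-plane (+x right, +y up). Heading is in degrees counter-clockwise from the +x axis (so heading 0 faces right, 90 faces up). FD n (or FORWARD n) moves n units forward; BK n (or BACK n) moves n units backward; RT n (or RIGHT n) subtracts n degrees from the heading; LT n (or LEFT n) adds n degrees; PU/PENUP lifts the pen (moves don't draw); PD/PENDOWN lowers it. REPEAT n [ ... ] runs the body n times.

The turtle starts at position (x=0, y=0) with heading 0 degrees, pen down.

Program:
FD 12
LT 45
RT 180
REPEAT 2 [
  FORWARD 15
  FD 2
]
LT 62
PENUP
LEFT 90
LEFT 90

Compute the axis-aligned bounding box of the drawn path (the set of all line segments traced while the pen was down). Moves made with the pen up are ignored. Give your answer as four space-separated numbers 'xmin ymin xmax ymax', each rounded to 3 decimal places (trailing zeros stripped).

Executing turtle program step by step:
Start: pos=(0,0), heading=0, pen down
FD 12: (0,0) -> (12,0) [heading=0, draw]
LT 45: heading 0 -> 45
RT 180: heading 45 -> 225
REPEAT 2 [
  -- iteration 1/2 --
  FD 15: (12,0) -> (1.393,-10.607) [heading=225, draw]
  FD 2: (1.393,-10.607) -> (-0.021,-12.021) [heading=225, draw]
  -- iteration 2/2 --
  FD 15: (-0.021,-12.021) -> (-10.627,-22.627) [heading=225, draw]
  FD 2: (-10.627,-22.627) -> (-12.042,-24.042) [heading=225, draw]
]
LT 62: heading 225 -> 287
PU: pen up
LT 90: heading 287 -> 17
LT 90: heading 17 -> 107
Final: pos=(-12.042,-24.042), heading=107, 5 segment(s) drawn

Segment endpoints: x in {-12.042, -10.627, -0.021, 0, 1.393, 12}, y in {-24.042, -22.627, -12.021, -10.607, 0}
xmin=-12.042, ymin=-24.042, xmax=12, ymax=0

Answer: -12.042 -24.042 12 0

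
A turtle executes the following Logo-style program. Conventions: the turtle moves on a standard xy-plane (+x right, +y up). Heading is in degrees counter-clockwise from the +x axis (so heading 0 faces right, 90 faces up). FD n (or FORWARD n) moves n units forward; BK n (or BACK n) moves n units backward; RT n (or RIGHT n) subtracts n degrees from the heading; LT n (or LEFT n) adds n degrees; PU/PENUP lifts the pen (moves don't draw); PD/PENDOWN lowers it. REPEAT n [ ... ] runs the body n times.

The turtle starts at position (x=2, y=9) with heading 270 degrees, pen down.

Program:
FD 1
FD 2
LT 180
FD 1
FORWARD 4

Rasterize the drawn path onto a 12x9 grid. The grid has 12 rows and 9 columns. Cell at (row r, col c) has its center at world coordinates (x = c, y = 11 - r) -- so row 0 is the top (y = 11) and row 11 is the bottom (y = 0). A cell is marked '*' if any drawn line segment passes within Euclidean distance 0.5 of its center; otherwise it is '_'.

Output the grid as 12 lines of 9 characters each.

Answer: __*______
__*______
__*______
__*______
__*______
__*______
_________
_________
_________
_________
_________
_________

Derivation:
Segment 0: (2,9) -> (2,8)
Segment 1: (2,8) -> (2,6)
Segment 2: (2,6) -> (2,7)
Segment 3: (2,7) -> (2,11)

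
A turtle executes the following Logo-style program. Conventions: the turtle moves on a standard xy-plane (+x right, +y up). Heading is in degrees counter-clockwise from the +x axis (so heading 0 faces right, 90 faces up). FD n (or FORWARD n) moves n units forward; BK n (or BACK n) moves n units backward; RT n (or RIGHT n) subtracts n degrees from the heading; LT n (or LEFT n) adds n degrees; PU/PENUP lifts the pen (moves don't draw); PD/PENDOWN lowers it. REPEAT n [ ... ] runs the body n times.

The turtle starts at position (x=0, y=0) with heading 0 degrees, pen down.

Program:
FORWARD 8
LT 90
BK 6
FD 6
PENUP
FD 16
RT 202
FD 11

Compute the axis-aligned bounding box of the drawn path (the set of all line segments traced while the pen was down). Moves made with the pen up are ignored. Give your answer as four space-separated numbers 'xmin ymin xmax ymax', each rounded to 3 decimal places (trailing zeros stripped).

Answer: 0 -6 8 0

Derivation:
Executing turtle program step by step:
Start: pos=(0,0), heading=0, pen down
FD 8: (0,0) -> (8,0) [heading=0, draw]
LT 90: heading 0 -> 90
BK 6: (8,0) -> (8,-6) [heading=90, draw]
FD 6: (8,-6) -> (8,0) [heading=90, draw]
PU: pen up
FD 16: (8,0) -> (8,16) [heading=90, move]
RT 202: heading 90 -> 248
FD 11: (8,16) -> (3.879,5.801) [heading=248, move]
Final: pos=(3.879,5.801), heading=248, 3 segment(s) drawn

Segment endpoints: x in {0, 8}, y in {-6, 0}
xmin=0, ymin=-6, xmax=8, ymax=0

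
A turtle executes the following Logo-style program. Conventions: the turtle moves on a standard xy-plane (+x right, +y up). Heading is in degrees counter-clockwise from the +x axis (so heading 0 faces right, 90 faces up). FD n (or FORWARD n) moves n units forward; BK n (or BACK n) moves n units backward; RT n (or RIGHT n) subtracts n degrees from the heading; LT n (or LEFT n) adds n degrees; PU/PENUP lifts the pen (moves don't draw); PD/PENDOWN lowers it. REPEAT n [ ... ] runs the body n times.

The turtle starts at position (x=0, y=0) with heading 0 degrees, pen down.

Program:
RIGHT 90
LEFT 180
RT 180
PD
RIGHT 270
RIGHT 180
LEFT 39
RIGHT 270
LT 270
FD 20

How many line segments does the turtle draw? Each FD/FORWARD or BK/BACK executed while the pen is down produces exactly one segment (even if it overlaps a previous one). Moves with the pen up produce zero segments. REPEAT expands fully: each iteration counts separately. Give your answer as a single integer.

Executing turtle program step by step:
Start: pos=(0,0), heading=0, pen down
RT 90: heading 0 -> 270
LT 180: heading 270 -> 90
RT 180: heading 90 -> 270
PD: pen down
RT 270: heading 270 -> 0
RT 180: heading 0 -> 180
LT 39: heading 180 -> 219
RT 270: heading 219 -> 309
LT 270: heading 309 -> 219
FD 20: (0,0) -> (-15.543,-12.586) [heading=219, draw]
Final: pos=(-15.543,-12.586), heading=219, 1 segment(s) drawn
Segments drawn: 1

Answer: 1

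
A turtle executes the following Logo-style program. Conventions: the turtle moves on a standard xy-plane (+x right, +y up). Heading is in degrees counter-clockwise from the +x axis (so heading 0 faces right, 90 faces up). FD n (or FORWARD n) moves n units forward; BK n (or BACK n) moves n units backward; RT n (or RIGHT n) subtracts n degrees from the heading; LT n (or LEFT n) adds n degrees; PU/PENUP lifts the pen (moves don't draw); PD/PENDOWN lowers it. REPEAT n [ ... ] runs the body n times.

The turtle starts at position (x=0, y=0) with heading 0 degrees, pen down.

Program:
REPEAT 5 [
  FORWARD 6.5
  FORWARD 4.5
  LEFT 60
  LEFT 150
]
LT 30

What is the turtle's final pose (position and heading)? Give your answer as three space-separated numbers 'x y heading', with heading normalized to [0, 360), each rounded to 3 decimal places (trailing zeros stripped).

Answer: 1.474 2.553 0

Derivation:
Executing turtle program step by step:
Start: pos=(0,0), heading=0, pen down
REPEAT 5 [
  -- iteration 1/5 --
  FD 6.5: (0,0) -> (6.5,0) [heading=0, draw]
  FD 4.5: (6.5,0) -> (11,0) [heading=0, draw]
  LT 60: heading 0 -> 60
  LT 150: heading 60 -> 210
  -- iteration 2/5 --
  FD 6.5: (11,0) -> (5.371,-3.25) [heading=210, draw]
  FD 4.5: (5.371,-3.25) -> (1.474,-5.5) [heading=210, draw]
  LT 60: heading 210 -> 270
  LT 150: heading 270 -> 60
  -- iteration 3/5 --
  FD 6.5: (1.474,-5.5) -> (4.724,0.129) [heading=60, draw]
  FD 4.5: (4.724,0.129) -> (6.974,4.026) [heading=60, draw]
  LT 60: heading 60 -> 120
  LT 150: heading 120 -> 270
  -- iteration 4/5 --
  FD 6.5: (6.974,4.026) -> (6.974,-2.474) [heading=270, draw]
  FD 4.5: (6.974,-2.474) -> (6.974,-6.974) [heading=270, draw]
  LT 60: heading 270 -> 330
  LT 150: heading 330 -> 120
  -- iteration 5/5 --
  FD 6.5: (6.974,-6.974) -> (3.724,-1.345) [heading=120, draw]
  FD 4.5: (3.724,-1.345) -> (1.474,2.553) [heading=120, draw]
  LT 60: heading 120 -> 180
  LT 150: heading 180 -> 330
]
LT 30: heading 330 -> 0
Final: pos=(1.474,2.553), heading=0, 10 segment(s) drawn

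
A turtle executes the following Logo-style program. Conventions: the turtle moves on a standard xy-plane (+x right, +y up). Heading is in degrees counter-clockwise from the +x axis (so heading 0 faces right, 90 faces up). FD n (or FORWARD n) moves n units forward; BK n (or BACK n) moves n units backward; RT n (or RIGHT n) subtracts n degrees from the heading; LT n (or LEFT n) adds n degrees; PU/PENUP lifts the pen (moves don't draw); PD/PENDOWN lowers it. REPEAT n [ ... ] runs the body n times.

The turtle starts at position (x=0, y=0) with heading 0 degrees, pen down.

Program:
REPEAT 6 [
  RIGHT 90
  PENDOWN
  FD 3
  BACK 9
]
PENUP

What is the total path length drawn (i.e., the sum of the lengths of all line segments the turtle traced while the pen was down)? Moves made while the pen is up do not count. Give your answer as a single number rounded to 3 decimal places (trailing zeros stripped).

Executing turtle program step by step:
Start: pos=(0,0), heading=0, pen down
REPEAT 6 [
  -- iteration 1/6 --
  RT 90: heading 0 -> 270
  PD: pen down
  FD 3: (0,0) -> (0,-3) [heading=270, draw]
  BK 9: (0,-3) -> (0,6) [heading=270, draw]
  -- iteration 2/6 --
  RT 90: heading 270 -> 180
  PD: pen down
  FD 3: (0,6) -> (-3,6) [heading=180, draw]
  BK 9: (-3,6) -> (6,6) [heading=180, draw]
  -- iteration 3/6 --
  RT 90: heading 180 -> 90
  PD: pen down
  FD 3: (6,6) -> (6,9) [heading=90, draw]
  BK 9: (6,9) -> (6,0) [heading=90, draw]
  -- iteration 4/6 --
  RT 90: heading 90 -> 0
  PD: pen down
  FD 3: (6,0) -> (9,0) [heading=0, draw]
  BK 9: (9,0) -> (0,0) [heading=0, draw]
  -- iteration 5/6 --
  RT 90: heading 0 -> 270
  PD: pen down
  FD 3: (0,0) -> (0,-3) [heading=270, draw]
  BK 9: (0,-3) -> (0,6) [heading=270, draw]
  -- iteration 6/6 --
  RT 90: heading 270 -> 180
  PD: pen down
  FD 3: (0,6) -> (-3,6) [heading=180, draw]
  BK 9: (-3,6) -> (6,6) [heading=180, draw]
]
PU: pen up
Final: pos=(6,6), heading=180, 12 segment(s) drawn

Segment lengths:
  seg 1: (0,0) -> (0,-3), length = 3
  seg 2: (0,-3) -> (0,6), length = 9
  seg 3: (0,6) -> (-3,6), length = 3
  seg 4: (-3,6) -> (6,6), length = 9
  seg 5: (6,6) -> (6,9), length = 3
  seg 6: (6,9) -> (6,0), length = 9
  seg 7: (6,0) -> (9,0), length = 3
  seg 8: (9,0) -> (0,0), length = 9
  seg 9: (0,0) -> (0,-3), length = 3
  seg 10: (0,-3) -> (0,6), length = 9
  seg 11: (0,6) -> (-3,6), length = 3
  seg 12: (-3,6) -> (6,6), length = 9
Total = 72

Answer: 72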